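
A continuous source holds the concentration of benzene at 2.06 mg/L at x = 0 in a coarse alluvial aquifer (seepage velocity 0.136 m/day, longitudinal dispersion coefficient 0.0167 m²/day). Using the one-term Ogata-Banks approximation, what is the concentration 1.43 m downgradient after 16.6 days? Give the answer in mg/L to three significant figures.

1.79 mg/L

For a continuous step input, C/C₀ ≈ ½·erfc((x−vt)/(2√(Dt))).
vt = 0.136 × 16.6 = 2.2576 m and 2√(Dt) = 2√(0.0167 × 16.6) = 1.053 m.
Argument (x−vt)/(2√(Dt)) = (1.43 − 2.2576)/1.053 = -0.7859; ½·erfc(-0.7859) = 0.8668.
C = 2.06 × 0.8668 = 1.79 mg/L.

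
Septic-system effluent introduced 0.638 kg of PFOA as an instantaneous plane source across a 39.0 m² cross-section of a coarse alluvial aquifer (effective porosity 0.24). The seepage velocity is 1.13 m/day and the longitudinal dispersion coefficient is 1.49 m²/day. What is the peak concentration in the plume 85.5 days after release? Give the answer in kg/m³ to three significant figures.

The peak of an instantaneous 1D plume sits at x = vt; there the Gaussian factor is 1 and C_max = M/(n_e·A·√(4πDt)), where n_e·A is the pore area the mass is dissolved in.
√(4πDt) = √(4π × 1.49 × 85.5) = 40.01 m, so C_max = 0.638/(0.24 × 39.0 × 40.01) = 0.00170 kg/m³.

0.00170 kg/m³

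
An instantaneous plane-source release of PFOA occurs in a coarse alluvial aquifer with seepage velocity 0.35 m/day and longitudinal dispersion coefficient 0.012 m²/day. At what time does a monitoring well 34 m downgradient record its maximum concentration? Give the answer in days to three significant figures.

97.0 days

For the 1D instantaneous-source solution, setting ∂C/∂t = 0 at fixed x gives v²t² + 2Dt − x² = 0, so t = (√(D² + v²x²) − D)/v².
√(D² + v²x²) = √(0.012² + 0.35² × 34²) = 11.90; v² = 0.1225.
t = (11.90 − 0.012)/0.1225 = 97.0 days (vs. the pure-advection estimate x/v = 97.1 d).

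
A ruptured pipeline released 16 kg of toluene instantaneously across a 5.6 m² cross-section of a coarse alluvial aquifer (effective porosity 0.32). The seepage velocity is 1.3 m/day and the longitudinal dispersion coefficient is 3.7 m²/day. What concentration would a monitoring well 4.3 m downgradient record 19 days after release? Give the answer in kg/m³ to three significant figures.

0.0684 kg/m³

For an instantaneous plane source, C(x,t) = M/(n_e·A·√(4πDt)) · exp(−(x−vt)²/(4Dt)), with n_e·A the pore (flow) area.
Plume center vt = 1.3 × 19 = 24.7 m, so the well at 4.3 m is 20.4 m upgradient of the peak.
√(4πDt) = 29.72 m, giving peak height M/(n_e·A·√(4πDt)) = 16/(0.32 × 5.6 × 29.72) = 0.3004 kg/m³.
(x−vt)²/(4Dt) = (-20.4)²/(4 × 3.7 × 19) = 1.480; exp(−1.480) = 0.2276.
C = 0.3004 × 0.2276 = 0.0684 kg/m³.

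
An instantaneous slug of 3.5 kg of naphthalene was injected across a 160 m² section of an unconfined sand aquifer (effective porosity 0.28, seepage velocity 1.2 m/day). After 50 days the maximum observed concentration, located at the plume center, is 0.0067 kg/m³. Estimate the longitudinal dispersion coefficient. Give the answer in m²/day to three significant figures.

0.216 m²/day

At the plume center C_max = M/(n_e·A·√(4πDt)), so D = M²/(4πt·(n_e·A·C_max)²).
n_e·A·C_max = 0.28 × 160 × 0.0067 = 0.3002 kg/m.
D = 3.5²/(4π × 50 × 0.3002²) = 0.216 m²/day.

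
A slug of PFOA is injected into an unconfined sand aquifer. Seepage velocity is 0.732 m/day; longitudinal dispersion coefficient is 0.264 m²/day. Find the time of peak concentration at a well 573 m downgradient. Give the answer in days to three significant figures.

782 days

For the 1D instantaneous-source solution, setting ∂C/∂t = 0 at fixed x gives v²t² + 2Dt − x² = 0, so t = (√(D² + v²x²) − D)/v².
√(D² + v²x²) = √(0.264² + 0.732² × 573²) = 419.4; v² = 0.535824.
t = (419.4 − 0.264)/0.535824 = 782 days (vs. the pure-advection estimate x/v = 783 d).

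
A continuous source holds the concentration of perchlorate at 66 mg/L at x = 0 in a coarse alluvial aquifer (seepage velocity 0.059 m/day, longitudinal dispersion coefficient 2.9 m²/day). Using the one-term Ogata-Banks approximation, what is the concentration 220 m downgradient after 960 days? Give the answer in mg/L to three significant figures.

0.943 mg/L

For a continuous step input, C/C₀ ≈ ½·erfc((x−vt)/(2√(Dt))).
vt = 0.059 × 960 = 56.64 m and 2√(Dt) = 2√(2.9 × 960) = 105.5 m.
Argument (x−vt)/(2√(Dt)) = (220 − 56.64)/105.5 = 1.548; ½·erfc(1.548) = 0.01429.
C = 66 × 0.01429 = 0.943 mg/L.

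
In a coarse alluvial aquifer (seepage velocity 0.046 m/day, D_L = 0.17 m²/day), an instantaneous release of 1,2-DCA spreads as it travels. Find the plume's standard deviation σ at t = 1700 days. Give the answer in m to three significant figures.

Dispersive spreading gives a Gaussian with σ² = 2Dt; advection only shifts the center.
σ = √(2 × 0.17 × 1700) = 24.0 m.

24.0 m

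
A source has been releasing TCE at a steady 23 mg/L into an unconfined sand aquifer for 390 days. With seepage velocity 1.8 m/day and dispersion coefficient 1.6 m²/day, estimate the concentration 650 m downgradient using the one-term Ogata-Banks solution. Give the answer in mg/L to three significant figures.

21.4 mg/L

For a continuous step input, C/C₀ ≈ ½·erfc((x−vt)/(2√(Dt))).
vt = 1.8 × 390 = 702 m and 2√(Dt) = 2√(1.6 × 390) = 49.96 m.
Argument (x−vt)/(2√(Dt)) = (650 − 702)/49.96 = -1.041; ½·erfc(-1.041) = 0.9295.
C = 23 × 0.9295 = 21.4 mg/L.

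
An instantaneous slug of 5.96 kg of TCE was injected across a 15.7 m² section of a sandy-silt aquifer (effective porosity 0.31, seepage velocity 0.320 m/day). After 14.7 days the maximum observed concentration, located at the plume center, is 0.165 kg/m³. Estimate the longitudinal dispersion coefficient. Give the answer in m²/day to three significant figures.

0.298 m²/day

At the plume center C_max = M/(n_e·A·√(4πDt)), so D = M²/(4πt·(n_e·A·C_max)²).
n_e·A·C_max = 0.31 × 15.7 × 0.165 = 0.8031 kg/m.
D = 5.96²/(4π × 14.7 × 0.8031²) = 0.298 m²/day.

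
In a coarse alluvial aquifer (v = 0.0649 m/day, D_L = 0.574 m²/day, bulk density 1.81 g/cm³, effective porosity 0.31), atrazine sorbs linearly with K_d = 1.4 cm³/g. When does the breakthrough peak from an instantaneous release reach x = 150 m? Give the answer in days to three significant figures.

Retardation factor R = 1 + ρ_b·K_d/n = 1 + 1.81 × 1.4/0.31 = 9.174.
Sorption retards both mechanisms: v_R = v/R = 0.007074 m/day, D_R = D/R = 0.06257 m²/day.
Peak time from v_R²t² + 2D_R t − x² = 0: t = (√(D_R² + v_R²x²) − D_R)/v_R².
√(D_R² + v_R²x²) = √(0.06257² + 0.007074² × 150²) = 1.063; v_R² = 5.004e-05.
t = (1.063 − 0.06257)/5.004e-05 = 20000 days.

20000 days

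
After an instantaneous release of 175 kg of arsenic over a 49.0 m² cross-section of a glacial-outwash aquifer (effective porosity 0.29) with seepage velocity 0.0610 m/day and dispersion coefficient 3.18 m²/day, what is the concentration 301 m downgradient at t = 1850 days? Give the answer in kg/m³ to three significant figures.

0.0101 kg/m³

For an instantaneous plane source, C(x,t) = M/(n_e·A·√(4πDt)) · exp(−(x−vt)²/(4Dt)), with n_e·A the pore (flow) area.
Plume center vt = 0.0610 × 1850 = 112.85 m, so the well at 301 m is 188.15 m downgradient of the peak.
√(4πDt) = 271.9 m, giving peak height M/(n_e·A·√(4πDt)) = 175/(0.29 × 49.0 × 271.9) = 0.04529 kg/m³.
(x−vt)²/(4Dt) = (188.15)²/(4 × 3.18 × 1850) = 1.504; exp(−1.504) = 0.2222.
C = 0.04529 × 0.2222 = 0.0101 kg/m³.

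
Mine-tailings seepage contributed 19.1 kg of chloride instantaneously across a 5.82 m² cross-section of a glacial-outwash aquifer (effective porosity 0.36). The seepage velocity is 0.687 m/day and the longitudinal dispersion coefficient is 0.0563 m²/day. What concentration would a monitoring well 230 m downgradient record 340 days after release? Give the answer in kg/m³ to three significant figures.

For an instantaneous plane source, C(x,t) = M/(n_e·A·√(4πDt)) · exp(−(x−vt)²/(4Dt)), with n_e·A the pore (flow) area.
Plume center vt = 0.687 × 340 = 233.58 m, so the well at 230 m is 3.58 m upgradient of the peak.
√(4πDt) = 15.51 m, giving peak height M/(n_e·A·√(4πDt)) = 19.1/(0.36 × 5.82 × 15.51) = 0.5878 kg/m³.
(x−vt)²/(4Dt) = (-3.58)²/(4 × 0.0563 × 340) = 0.1674; exp(−0.1674) = 0.8459.
C = 0.5878 × 0.8459 = 0.497 kg/m³.

0.497 kg/m³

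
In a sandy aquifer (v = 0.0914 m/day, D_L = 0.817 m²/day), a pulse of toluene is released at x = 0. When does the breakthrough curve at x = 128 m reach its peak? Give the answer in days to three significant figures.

For the 1D instantaneous-source solution, setting ∂C/∂t = 0 at fixed x gives v²t² + 2Dt − x² = 0, so t = (√(D² + v²x²) − D)/v².
√(D² + v²x²) = √(0.817² + 0.0914² × 128²) = 11.73; v² = 0.00835396.
t = (11.73 − 0.817)/0.00835396 = 1310 days (vs. the pure-advection estimate x/v = 1400 d).

1310 days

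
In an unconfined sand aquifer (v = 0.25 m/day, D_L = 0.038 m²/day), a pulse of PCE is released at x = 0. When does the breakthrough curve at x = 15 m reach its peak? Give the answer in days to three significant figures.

For the 1D instantaneous-source solution, setting ∂C/∂t = 0 at fixed x gives v²t² + 2Dt − x² = 0, so t = (√(D² + v²x²) − D)/v².
√(D² + v²x²) = √(0.038² + 0.25² × 15²) = 3.750; v² = 0.0625.
t = (3.750 − 0.038)/0.0625 = 59.4 days (vs. the pure-advection estimate x/v = 60.0 d).

59.4 days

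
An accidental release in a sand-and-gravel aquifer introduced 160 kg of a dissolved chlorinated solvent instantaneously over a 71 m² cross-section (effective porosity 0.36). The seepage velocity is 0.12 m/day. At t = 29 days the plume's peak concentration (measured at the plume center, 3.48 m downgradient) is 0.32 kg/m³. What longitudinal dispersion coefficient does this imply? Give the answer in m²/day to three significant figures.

1.05 m²/day

At the plume center C_max = M/(n_e·A·√(4πDt)), so D = M²/(4πt·(n_e·A·C_max)²).
n_e·A·C_max = 0.36 × 71 × 0.32 = 8.179 kg/m.
D = 160²/(4π × 29 × 8.179²) = 1.05 m²/day.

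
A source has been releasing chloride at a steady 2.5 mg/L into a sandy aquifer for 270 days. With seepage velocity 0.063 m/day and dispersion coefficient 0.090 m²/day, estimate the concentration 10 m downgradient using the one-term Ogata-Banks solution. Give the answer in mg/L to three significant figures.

For a continuous step input, C/C₀ ≈ ½·erfc((x−vt)/(2√(Dt))).
vt = 0.063 × 270 = 17.01 m and 2√(Dt) = 2√(0.090 × 270) = 9.859 m.
Argument (x−vt)/(2√(Dt)) = (10 − 17.01)/9.859 = -0.7110; ½·erfc(-0.7110) = 0.8427.
C = 2.5 × 0.8427 = 2.11 mg/L.

2.11 mg/L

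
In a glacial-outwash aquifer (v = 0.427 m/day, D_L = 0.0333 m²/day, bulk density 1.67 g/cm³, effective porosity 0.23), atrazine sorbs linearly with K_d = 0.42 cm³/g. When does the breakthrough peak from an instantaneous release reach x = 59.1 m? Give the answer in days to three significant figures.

560 days

Retardation factor R = 1 + ρ_b·K_d/n = 1 + 1.67 × 0.42/0.23 = 4.050.
Sorption retards both mechanisms: v_R = v/R = 0.1054 m/day, D_R = D/R = 0.008222 m²/day.
Peak time from v_R²t² + 2D_R t − x² = 0: t = (√(D_R² + v_R²x²) − D_R)/v_R².
√(D_R² + v_R²x²) = √(0.008222² + 0.1054² × 59.1²) = 6.229; v_R² = 0.01111.
t = (6.229 − 0.008222)/0.01111 = 560 days.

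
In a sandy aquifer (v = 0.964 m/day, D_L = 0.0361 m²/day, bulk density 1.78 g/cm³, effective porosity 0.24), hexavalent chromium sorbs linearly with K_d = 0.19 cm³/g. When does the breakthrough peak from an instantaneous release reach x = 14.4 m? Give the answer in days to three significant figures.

35.9 days

Retardation factor R = 1 + ρ_b·K_d/n = 1 + 1.78 × 0.19/0.24 = 2.409.
Sorption retards both mechanisms: v_R = v/R = 0.4002 m/day, D_R = D/R = 0.01499 m²/day.
Peak time from v_R²t² + 2D_R t − x² = 0: t = (√(D_R² + v_R²x²) − D_R)/v_R².
√(D_R² + v_R²x²) = √(0.01499² + 0.4002² × 14.4²) = 5.763; v_R² = 0.1602.
t = (5.763 − 0.01499)/0.1602 = 35.9 days.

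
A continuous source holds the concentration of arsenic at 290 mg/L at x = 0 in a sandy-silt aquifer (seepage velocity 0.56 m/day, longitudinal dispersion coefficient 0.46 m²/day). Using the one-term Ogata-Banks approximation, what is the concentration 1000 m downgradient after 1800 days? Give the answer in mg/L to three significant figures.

For a continuous step input, C/C₀ ≈ ½·erfc((x−vt)/(2√(Dt))).
vt = 0.56 × 1800 = 1008 m and 2√(Dt) = 2√(0.46 × 1800) = 57.55 m.
Argument (x−vt)/(2√(Dt)) = (1000 − 1008)/57.55 = -0.1390; ½·erfc(-0.1390) = 0.5779.
C = 290 × 0.5779 = 168 mg/L.

168 mg/L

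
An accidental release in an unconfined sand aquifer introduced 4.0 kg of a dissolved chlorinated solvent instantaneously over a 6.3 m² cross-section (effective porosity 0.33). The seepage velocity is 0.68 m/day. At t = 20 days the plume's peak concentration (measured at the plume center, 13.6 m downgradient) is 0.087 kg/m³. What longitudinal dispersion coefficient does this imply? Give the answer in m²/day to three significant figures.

At the plume center C_max = M/(n_e·A·√(4πDt)), so D = M²/(4πt·(n_e·A·C_max)²).
n_e·A·C_max = 0.33 × 6.3 × 0.087 = 0.1809 kg/m.
D = 4.0²/(4π × 20 × 0.1809²) = 1.95 m²/day.

1.95 m²/day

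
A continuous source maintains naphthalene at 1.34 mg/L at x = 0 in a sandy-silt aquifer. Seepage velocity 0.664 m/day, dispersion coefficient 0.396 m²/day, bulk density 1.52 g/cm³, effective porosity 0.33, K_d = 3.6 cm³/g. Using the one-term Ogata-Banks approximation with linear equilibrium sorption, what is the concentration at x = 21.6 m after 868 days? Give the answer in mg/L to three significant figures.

Retardation factor R = 1 + ρ_b·K_d/n = 1 + 1.52 × 3.6/0.33 = 17.58.
Sorption retards both mechanisms: v_R = v/R = 0.03777 m/day, D_R = D/R = 0.02253 m²/day.
v_R·t = 0.03777 × 868 = 32.78436 m; 2√(D_R t) = 8.844 m; argument = (21.6 − 32.78436)/8.844 = -1.265.
C = C₀ × ½·erfc(-1.265) = 1.34 × 0.9632 = 1.29 mg/L.

1.29 mg/L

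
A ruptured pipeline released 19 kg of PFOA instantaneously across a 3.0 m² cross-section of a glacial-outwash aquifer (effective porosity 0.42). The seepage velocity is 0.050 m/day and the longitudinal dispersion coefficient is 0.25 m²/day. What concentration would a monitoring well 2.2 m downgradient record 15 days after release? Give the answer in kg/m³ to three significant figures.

For an instantaneous plane source, C(x,t) = M/(n_e·A·√(4πDt)) · exp(−(x−vt)²/(4Dt)), with n_e·A the pore (flow) area.
Plume center vt = 0.050 × 15 = 0.75 m, so the well at 2.2 m is 1.45 m downgradient of the peak.
√(4πDt) = 6.865 m, giving peak height M/(n_e·A·√(4πDt)) = 19/(0.42 × 3.0 × 6.865) = 2.197 kg/m³.
(x−vt)²/(4Dt) = (1.45)²/(4 × 0.25 × 15) = 0.1402; exp(−0.1402) = 0.8692.
C = 2.197 × 0.8692 = 1.91 kg/m³.

1.91 kg/m³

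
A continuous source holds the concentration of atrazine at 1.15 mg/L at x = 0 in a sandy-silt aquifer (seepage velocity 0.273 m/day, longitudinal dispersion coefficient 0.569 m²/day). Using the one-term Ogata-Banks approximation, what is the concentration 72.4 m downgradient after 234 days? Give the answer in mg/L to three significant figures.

For a continuous step input, C/C₀ ≈ ½·erfc((x−vt)/(2√(Dt))).
vt = 0.273 × 234 = 63.882 m and 2√(Dt) = 2√(0.569 × 234) = 23.08 m.
Argument (x−vt)/(2√(Dt)) = (72.4 − 63.882)/23.08 = 0.3691; ½·erfc(0.3691) = 0.3008.
C = 1.15 × 0.3008 = 0.346 mg/L.

0.346 mg/L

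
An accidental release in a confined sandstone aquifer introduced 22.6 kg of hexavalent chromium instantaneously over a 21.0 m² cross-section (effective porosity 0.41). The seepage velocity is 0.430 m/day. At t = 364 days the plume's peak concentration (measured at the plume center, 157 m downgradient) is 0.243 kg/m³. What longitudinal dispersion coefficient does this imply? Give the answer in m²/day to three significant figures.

At the plume center C_max = M/(n_e·A·√(4πDt)), so D = M²/(4πt·(n_e·A·C_max)²).
n_e·A·C_max = 0.41 × 21.0 × 0.243 = 2.092 kg/m.
D = 22.6²/(4π × 364 × 2.092²) = 0.0255 m²/day.

0.0255 m²/day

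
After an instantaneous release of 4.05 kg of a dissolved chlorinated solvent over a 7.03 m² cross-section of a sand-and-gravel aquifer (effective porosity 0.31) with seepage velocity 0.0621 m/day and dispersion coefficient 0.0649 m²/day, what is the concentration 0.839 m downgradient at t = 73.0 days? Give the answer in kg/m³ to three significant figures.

0.117 kg/m³

For an instantaneous plane source, C(x,t) = M/(n_e·A·√(4πDt)) · exp(−(x−vt)²/(4Dt)), with n_e·A the pore (flow) area.
Plume center vt = 0.0621 × 73.0 = 4.5333 m, so the well at 0.839 m is 3.6943 m upgradient of the peak.
√(4πDt) = 7.716 m, giving peak height M/(n_e·A·√(4πDt)) = 4.05/(0.31 × 7.03 × 7.716) = 0.2408 kg/m³.
(x−vt)²/(4Dt) = (-3.6943)²/(4 × 0.0649 × 73.0) = 0.7202; exp(−0.7202) = 0.4867.
C = 0.2408 × 0.4867 = 0.117 kg/m³.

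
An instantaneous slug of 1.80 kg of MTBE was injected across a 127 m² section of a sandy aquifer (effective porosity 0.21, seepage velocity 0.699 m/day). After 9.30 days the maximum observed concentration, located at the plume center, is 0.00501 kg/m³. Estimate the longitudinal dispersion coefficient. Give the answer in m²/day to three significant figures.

At the plume center C_max = M/(n_e·A·√(4πDt)), so D = M²/(4πt·(n_e·A·C_max)²).
n_e·A·C_max = 0.21 × 127 × 0.00501 = 0.1336 kg/m.
D = 1.80²/(4π × 9.30 × 0.1336²) = 1.55 m²/day.

1.55 m²/day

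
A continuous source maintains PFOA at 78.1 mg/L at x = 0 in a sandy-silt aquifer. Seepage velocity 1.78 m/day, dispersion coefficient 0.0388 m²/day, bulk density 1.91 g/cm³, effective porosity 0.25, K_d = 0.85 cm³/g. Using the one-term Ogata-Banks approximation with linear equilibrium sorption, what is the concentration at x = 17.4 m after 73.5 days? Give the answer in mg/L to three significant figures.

Retardation factor R = 1 + ρ_b·K_d/n = 1 + 1.91 × 0.85/0.25 = 7.494.
Sorption retards both mechanisms: v_R = v/R = 0.2375 m/day, D_R = D/R = 0.005177 m²/day.
v_R·t = 0.2375 × 73.5 = 17.45625 m; 2√(D_R t) = 1.234 m; argument = (17.4 − 17.45625)/1.234 = -0.04558.
C = C₀ × ½·erfc(-0.04558) = 78.1 × 0.5257 = 41.1 mg/L.

41.1 mg/L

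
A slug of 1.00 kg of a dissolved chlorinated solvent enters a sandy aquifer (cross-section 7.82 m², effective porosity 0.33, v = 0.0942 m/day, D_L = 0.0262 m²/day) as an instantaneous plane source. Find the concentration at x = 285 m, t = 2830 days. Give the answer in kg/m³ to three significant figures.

For an instantaneous plane source, C(x,t) = M/(n_e·A·√(4πDt)) · exp(−(x−vt)²/(4Dt)), with n_e·A the pore (flow) area.
Plume center vt = 0.0942 × 2830 = 266.586 m, so the well at 285 m is 18.414 m downgradient of the peak.
√(4πDt) = 30.52 m, giving peak height M/(n_e·A·√(4πDt)) = 1.00/(0.33 × 7.82 × 30.52) = 0.01270 kg/m³.
(x−vt)²/(4Dt) = (18.414)²/(4 × 0.0262 × 2830) = 1.143; exp(−1.143) = 0.3189.
C = 0.01270 × 0.3189 = 0.00405 kg/m³.

0.00405 kg/m³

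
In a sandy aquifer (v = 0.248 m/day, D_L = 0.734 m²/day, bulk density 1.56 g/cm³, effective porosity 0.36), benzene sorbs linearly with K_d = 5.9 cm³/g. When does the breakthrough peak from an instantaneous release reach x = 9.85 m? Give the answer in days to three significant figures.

785 days

Retardation factor R = 1 + ρ_b·K_d/n = 1 + 1.56 × 5.9/0.36 = 26.57.
Sorption retards both mechanisms: v_R = v/R = 0.009334 m/day, D_R = D/R = 0.02763 m²/day.
Peak time from v_R²t² + 2D_R t − x² = 0: t = (√(D_R² + v_R²x²) − D_R)/v_R².
√(D_R² + v_R²x²) = √(0.02763² + 0.009334² × 9.85²) = 0.09600; v_R² = 8.712e-05.
t = (0.09600 − 0.02763)/8.712e-05 = 785 days.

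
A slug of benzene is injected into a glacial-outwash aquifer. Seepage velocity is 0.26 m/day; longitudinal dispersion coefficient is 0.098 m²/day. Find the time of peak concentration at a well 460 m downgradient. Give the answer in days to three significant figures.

For the 1D instantaneous-source solution, setting ∂C/∂t = 0 at fixed x gives v²t² + 2Dt − x² = 0, so t = (√(D² + v²x²) − D)/v².
√(D² + v²x²) = √(0.098² + 0.26² × 460²) = 119.6; v² = 0.0676.
t = (119.6 − 0.098)/0.0676 = 1770 days (vs. the pure-advection estimate x/v = 1770 d).

1770 days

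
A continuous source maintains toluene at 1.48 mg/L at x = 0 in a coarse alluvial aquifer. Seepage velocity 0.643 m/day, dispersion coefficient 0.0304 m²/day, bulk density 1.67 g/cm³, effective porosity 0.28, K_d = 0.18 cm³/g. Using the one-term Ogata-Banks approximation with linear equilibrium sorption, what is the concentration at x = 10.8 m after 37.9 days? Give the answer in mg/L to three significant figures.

Retardation factor R = 1 + ρ_b·K_d/n = 1 + 1.67 × 0.18/0.28 = 2.074.
Sorption retards both mechanisms: v_R = v/R = 0.3100 m/day, D_R = D/R = 0.01466 m²/day.
v_R·t = 0.3100 × 37.9 = 11.749 m; 2√(D_R t) = 1.491 m; argument = (10.8 − 11.749)/1.491 = -0.6365.
C = C₀ × ½·erfc(-0.6365) = 1.48 × 0.8160 = 1.21 mg/L.

1.21 mg/L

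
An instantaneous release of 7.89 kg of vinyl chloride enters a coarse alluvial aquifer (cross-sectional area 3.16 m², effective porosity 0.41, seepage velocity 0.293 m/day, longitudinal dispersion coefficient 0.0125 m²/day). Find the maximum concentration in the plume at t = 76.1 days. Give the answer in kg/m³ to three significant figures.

1.76 kg/m³

The peak of an instantaneous 1D plume sits at x = vt; there the Gaussian factor is 1 and C_max = M/(n_e·A·√(4πDt)), where n_e·A is the pore area the mass is dissolved in.
√(4πDt) = √(4π × 0.0125 × 76.1) = 3.457 m, so C_max = 7.89/(0.41 × 3.16 × 3.457) = 1.76 kg/m³.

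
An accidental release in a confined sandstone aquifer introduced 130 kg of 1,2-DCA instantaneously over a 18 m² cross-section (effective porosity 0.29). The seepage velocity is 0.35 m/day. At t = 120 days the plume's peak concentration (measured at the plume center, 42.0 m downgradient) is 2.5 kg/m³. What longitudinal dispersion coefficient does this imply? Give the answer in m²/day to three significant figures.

At the plume center C_max = M/(n_e·A·√(4πDt)), so D = M²/(4πt·(n_e·A·C_max)²).
n_e·A·C_max = 0.29 × 18 × 2.5 = 13.05 kg/m.
D = 130²/(4π × 120 × 13.05²) = 0.0658 m²/day.

0.0658 m²/day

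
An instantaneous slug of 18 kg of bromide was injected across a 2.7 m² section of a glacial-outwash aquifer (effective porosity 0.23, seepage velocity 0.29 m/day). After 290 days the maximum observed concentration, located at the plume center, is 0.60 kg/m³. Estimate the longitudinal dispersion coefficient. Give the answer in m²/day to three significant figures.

0.640 m²/day

At the plume center C_max = M/(n_e·A·√(4πDt)), so D = M²/(4πt·(n_e·A·C_max)²).
n_e·A·C_max = 0.23 × 2.7 × 0.60 = 0.3726 kg/m.
D = 18²/(4π × 290 × 0.3726²) = 0.640 m²/day.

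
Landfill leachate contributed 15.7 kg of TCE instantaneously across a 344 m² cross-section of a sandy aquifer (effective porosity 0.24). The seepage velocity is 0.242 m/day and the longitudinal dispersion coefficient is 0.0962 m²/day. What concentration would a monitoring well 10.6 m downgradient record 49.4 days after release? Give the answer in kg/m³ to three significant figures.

For an instantaneous plane source, C(x,t) = M/(n_e·A·√(4πDt)) · exp(−(x−vt)²/(4Dt)), with n_e·A the pore (flow) area.
Plume center vt = 0.242 × 49.4 = 11.9548 m, so the well at 10.6 m is 1.3548 m upgradient of the peak.
√(4πDt) = 7.728 m, giving peak height M/(n_e·A·√(4πDt)) = 15.7/(0.24 × 344 × 7.728) = 0.02461 kg/m³.
(x−vt)²/(4Dt) = (-1.3548)²/(4 × 0.0962 × 49.4) = 0.09656; exp(−0.09656) = 0.9080.
C = 0.02461 × 0.9080 = 0.0223 kg/m³.

0.0223 kg/m³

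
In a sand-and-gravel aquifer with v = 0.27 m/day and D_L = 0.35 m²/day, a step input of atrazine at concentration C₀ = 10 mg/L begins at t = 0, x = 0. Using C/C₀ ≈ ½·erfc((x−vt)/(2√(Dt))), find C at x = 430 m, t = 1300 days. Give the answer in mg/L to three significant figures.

For a continuous step input, C/C₀ ≈ ½·erfc((x−vt)/(2√(Dt))).
vt = 0.27 × 1300 = 351 m and 2√(Dt) = 2√(0.35 × 1300) = 42.66 m.
Argument (x−vt)/(2√(Dt)) = (430 − 351)/42.66 = 1.852; ½·erfc(1.852) = 0.004408.
C = 10 × 0.004408 = 0.0441 mg/L.

0.0441 mg/L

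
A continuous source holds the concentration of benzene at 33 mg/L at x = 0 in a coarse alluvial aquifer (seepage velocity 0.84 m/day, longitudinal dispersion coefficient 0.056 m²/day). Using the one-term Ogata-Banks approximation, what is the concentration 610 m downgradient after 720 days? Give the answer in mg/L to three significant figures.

9.28 mg/L

For a continuous step input, C/C₀ ≈ ½·erfc((x−vt)/(2√(Dt))).
vt = 0.84 × 720 = 604.8 m and 2√(Dt) = 2√(0.056 × 720) = 12.70 m.
Argument (x−vt)/(2√(Dt)) = (610 − 604.8)/12.70 = 0.4094; ½·erfc(0.4094) = 0.2813.
C = 33 × 0.2813 = 9.28 mg/L.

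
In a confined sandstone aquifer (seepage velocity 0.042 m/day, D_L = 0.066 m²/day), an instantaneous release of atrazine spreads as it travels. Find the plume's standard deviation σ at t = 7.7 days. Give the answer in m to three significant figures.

1.01 m

Dispersive spreading gives a Gaussian with σ² = 2Dt; advection only shifts the center.
σ = √(2 × 0.066 × 7.7) = 1.01 m.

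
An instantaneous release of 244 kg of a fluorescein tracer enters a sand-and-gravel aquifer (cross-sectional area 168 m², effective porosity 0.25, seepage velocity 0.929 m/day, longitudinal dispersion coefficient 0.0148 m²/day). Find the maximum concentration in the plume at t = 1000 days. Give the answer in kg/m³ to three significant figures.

0.426 kg/m³

The peak of an instantaneous 1D plume sits at x = vt; there the Gaussian factor is 1 and C_max = M/(n_e·A·√(4πDt)), where n_e·A is the pore area the mass is dissolved in.
√(4πDt) = √(4π × 0.0148 × 1000) = 13.64 m, so C_max = 244/(0.25 × 168 × 13.64) = 0.426 kg/m³.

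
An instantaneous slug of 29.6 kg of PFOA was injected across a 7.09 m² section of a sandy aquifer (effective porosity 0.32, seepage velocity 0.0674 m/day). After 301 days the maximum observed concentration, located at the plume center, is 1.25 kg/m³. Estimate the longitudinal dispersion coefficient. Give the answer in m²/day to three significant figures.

0.0288 m²/day

At the plume center C_max = M/(n_e·A·√(4πDt)), so D = M²/(4πt·(n_e·A·C_max)²).
n_e·A·C_max = 0.32 × 7.09 × 1.25 = 2.836 kg/m.
D = 29.6²/(4π × 301 × 2.836²) = 0.0288 m²/day.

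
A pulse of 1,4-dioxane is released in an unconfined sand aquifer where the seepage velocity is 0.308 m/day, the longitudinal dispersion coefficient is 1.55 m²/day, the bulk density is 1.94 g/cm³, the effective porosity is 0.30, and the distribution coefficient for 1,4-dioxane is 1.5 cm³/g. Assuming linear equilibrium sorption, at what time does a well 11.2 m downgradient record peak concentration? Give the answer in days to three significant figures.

Retardation factor R = 1 + ρ_b·K_d/n = 1 + 1.94 × 1.5/0.30 = 10.70.
Sorption retards both mechanisms: v_R = v/R = 0.02879 m/day, D_R = D/R = 0.1449 m²/day.
Peak time from v_R²t² + 2D_R t − x² = 0: t = (√(D_R² + v_R²x²) − D_R)/v_R².
√(D_R² + v_R²x²) = √(0.1449² + 0.02879² × 11.2²) = 0.3535; v_R² = 0.0008289.
t = (0.3535 − 0.1449)/0.0008289 = 252 days.

252 days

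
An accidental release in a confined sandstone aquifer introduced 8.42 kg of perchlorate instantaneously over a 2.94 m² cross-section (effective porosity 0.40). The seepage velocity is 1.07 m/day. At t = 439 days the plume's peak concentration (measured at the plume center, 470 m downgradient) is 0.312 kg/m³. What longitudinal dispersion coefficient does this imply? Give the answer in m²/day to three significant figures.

At the plume center C_max = M/(n_e·A·√(4πDt)), so D = M²/(4πt·(n_e·A·C_max)²).
n_e·A·C_max = 0.40 × 2.94 × 0.312 = 0.3669 kg/m.
D = 8.42²/(4π × 439 × 0.3669²) = 0.0955 m²/day.

0.0955 m²/day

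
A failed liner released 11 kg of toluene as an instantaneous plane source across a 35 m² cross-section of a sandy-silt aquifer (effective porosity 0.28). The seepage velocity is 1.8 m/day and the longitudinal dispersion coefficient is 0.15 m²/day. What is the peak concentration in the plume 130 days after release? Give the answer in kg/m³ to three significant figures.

0.0717 kg/m³

The peak of an instantaneous 1D plume sits at x = vt; there the Gaussian factor is 1 and C_max = M/(n_e·A·√(4πDt)), where n_e·A is the pore area the mass is dissolved in.
√(4πDt) = √(4π × 0.15 × 130) = 15.65 m, so C_max = 11/(0.28 × 35 × 15.65) = 0.0717 kg/m³.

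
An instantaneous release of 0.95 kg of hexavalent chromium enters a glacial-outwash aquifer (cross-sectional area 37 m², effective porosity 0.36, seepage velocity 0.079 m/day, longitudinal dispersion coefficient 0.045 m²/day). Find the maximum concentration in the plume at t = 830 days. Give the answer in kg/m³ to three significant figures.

0.00329 kg/m³

The peak of an instantaneous 1D plume sits at x = vt; there the Gaussian factor is 1 and C_max = M/(n_e·A·√(4πDt)), where n_e·A is the pore area the mass is dissolved in.
√(4πDt) = √(4π × 0.045 × 830) = 21.66 m, so C_max = 0.95/(0.36 × 37 × 21.66) = 0.00329 kg/m³.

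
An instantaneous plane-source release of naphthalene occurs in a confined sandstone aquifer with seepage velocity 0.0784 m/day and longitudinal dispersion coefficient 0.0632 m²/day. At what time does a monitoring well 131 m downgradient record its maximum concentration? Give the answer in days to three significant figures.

For the 1D instantaneous-source solution, setting ∂C/∂t = 0 at fixed x gives v²t² + 2Dt − x² = 0, so t = (√(D² + v²x²) − D)/v².
√(D² + v²x²) = √(0.0632² + 0.0784² × 131²) = 10.27; v² = 0.00614656.
t = (10.27 − 0.0632)/0.00614656 = 1660 days (vs. the pure-advection estimate x/v = 1670 d).

1660 days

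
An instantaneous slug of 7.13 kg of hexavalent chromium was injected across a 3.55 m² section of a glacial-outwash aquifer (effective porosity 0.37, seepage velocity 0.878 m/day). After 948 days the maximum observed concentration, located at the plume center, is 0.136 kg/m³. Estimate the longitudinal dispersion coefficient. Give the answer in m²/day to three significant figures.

0.134 m²/day

At the plume center C_max = M/(n_e·A·√(4πDt)), so D = M²/(4πt·(n_e·A·C_max)²).
n_e·A·C_max = 0.37 × 3.55 × 0.136 = 0.1786 kg/m.
D = 7.13²/(4π × 948 × 0.1786²) = 0.134 m²/day.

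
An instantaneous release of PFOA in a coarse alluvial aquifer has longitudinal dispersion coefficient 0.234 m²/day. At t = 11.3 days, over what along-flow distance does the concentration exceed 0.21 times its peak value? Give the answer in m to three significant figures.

8.13 m

The plume is Gaussian with σ = √(2Dt) = √(2 × 0.234 × 11.3) = 2.300 m.
C/C_peak = exp(−Δx²/(2σ²)) = 0.21 ⇒ Δx = σ·√(−2 ln 0.21) = 2.300 × 1.767 = 4.064 m.
Width = 2Δx = 8.13 m.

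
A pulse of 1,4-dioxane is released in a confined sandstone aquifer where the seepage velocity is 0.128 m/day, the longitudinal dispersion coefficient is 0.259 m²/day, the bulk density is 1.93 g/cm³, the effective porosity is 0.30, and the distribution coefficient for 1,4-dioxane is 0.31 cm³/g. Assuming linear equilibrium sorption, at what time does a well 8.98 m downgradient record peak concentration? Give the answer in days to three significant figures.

Retardation factor R = 1 + ρ_b·K_d/n = 1 + 1.93 × 0.31/0.30 = 2.994.
Sorption retards both mechanisms: v_R = v/R = 0.04275 m/day, D_R = D/R = 0.08651 m²/day.
Peak time from v_R²t² + 2D_R t − x² = 0: t = (√(D_R² + v_R²x²) − D_R)/v_R².
√(D_R² + v_R²x²) = √(0.08651² + 0.04275² × 8.98²) = 0.3935; v_R² = 0.001828.
t = (0.3935 − 0.08651)/0.001828 = 168 days.

168 days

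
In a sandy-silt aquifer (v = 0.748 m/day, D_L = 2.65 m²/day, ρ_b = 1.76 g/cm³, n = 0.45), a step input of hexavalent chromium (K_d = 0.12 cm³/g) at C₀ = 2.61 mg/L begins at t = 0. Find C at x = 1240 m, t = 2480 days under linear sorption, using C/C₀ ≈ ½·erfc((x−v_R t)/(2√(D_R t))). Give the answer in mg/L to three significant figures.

1.55 mg/L

Retardation factor R = 1 + ρ_b·K_d/n = 1 + 1.76 × 0.12/0.45 = 1.469.
Sorption retards both mechanisms: v_R = v/R = 0.5092 m/day, D_R = D/R = 1.804 m²/day.
v_R·t = 0.5092 × 2480 = 1262.816 m; 2√(D_R t) = 133.8 m; argument = (1240 − 1262.816)/133.8 = -0.1705.
C = C₀ × ½·erfc(-0.1705) = 2.61 × 0.5953 = 1.55 mg/L.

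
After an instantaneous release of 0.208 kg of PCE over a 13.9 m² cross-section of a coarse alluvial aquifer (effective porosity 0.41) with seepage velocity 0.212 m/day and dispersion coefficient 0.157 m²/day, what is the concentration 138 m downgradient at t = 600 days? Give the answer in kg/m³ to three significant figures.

For an instantaneous plane source, C(x,t) = M/(n_e·A·√(4πDt)) · exp(−(x−vt)²/(4Dt)), with n_e·A the pore (flow) area.
Plume center vt = 0.212 × 600 = 127.2 m, so the well at 138 m is 10.8 m downgradient of the peak.
√(4πDt) = 34.41 m, giving peak height M/(n_e·A·√(4πDt)) = 0.208/(0.41 × 13.9 × 34.41) = 0.001061 kg/m³.
(x−vt)²/(4Dt) = (10.8)²/(4 × 0.157 × 600) = 0.3096; exp(−0.3096) = 0.7337.
C = 0.001061 × 0.7337 = 0.000778 kg/m³.

0.000778 kg/m³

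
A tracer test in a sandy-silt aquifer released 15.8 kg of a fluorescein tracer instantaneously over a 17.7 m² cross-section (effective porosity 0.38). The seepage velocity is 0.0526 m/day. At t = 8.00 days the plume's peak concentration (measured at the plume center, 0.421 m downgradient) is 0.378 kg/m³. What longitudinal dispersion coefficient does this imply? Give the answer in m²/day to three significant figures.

0.384 m²/day

At the plume center C_max = M/(n_e·A·√(4πDt)), so D = M²/(4πt·(n_e·A·C_max)²).
n_e·A·C_max = 0.38 × 17.7 × 0.378 = 2.542 kg/m.
D = 15.8²/(4π × 8.00 × 2.542²) = 0.384 m²/day.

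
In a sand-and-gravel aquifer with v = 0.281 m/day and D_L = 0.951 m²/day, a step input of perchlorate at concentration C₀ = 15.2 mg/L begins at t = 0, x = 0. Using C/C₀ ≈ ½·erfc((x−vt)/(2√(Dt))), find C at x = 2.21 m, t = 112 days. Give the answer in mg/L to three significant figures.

14.9 mg/L

For a continuous step input, C/C₀ ≈ ½·erfc((x−vt)/(2√(Dt))).
vt = 0.281 × 112 = 31.472 m and 2√(Dt) = 2√(0.951 × 112) = 20.64 m.
Argument (x−vt)/(2√(Dt)) = (2.21 − 31.472)/20.64 = -1.418; ½·erfc(-1.418) = 0.9775.
C = 15.2 × 0.9775 = 14.9 mg/L.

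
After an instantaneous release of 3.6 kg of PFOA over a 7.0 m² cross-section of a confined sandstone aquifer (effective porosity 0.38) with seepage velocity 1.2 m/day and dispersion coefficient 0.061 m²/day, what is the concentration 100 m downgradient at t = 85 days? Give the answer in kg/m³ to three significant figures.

0.138 kg/m³

For an instantaneous plane source, C(x,t) = M/(n_e·A·√(4πDt)) · exp(−(x−vt)²/(4Dt)), with n_e·A the pore (flow) area.
Plume center vt = 1.2 × 85 = 102 m, so the well at 100 m is 2 m upgradient of the peak.
√(4πDt) = 8.072 m, giving peak height M/(n_e·A·√(4πDt)) = 3.6/(0.38 × 7.0 × 8.072) = 0.1677 kg/m³.
(x−vt)²/(4Dt) = (-2)²/(4 × 0.061 × 85) = 0.1929; exp(−0.1929) = 0.8246.
C = 0.1677 × 0.8246 = 0.138 kg/m³.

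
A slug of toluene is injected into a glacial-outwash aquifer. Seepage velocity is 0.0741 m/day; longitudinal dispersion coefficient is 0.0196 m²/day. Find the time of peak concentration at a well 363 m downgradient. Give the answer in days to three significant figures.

4900 days

For the 1D instantaneous-source solution, setting ∂C/∂t = 0 at fixed x gives v²t² + 2Dt − x² = 0, so t = (√(D² + v²x²) − D)/v².
√(D² + v²x²) = √(0.0196² + 0.0741² × 363²) = 26.90; v² = 0.00549081.
t = (26.90 − 0.0196)/0.00549081 = 4900 days (vs. the pure-advection estimate x/v = 4900 d).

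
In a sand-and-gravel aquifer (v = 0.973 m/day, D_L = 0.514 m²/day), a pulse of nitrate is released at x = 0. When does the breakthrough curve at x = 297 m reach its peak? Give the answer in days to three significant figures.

305 days

For the 1D instantaneous-source solution, setting ∂C/∂t = 0 at fixed x gives v²t² + 2Dt − x² = 0, so t = (√(D² + v²x²) − D)/v².
√(D² + v²x²) = √(0.514² + 0.973² × 297²) = 289.0; v² = 0.946729.
t = (289.0 − 0.514)/0.946729 = 305 days (vs. the pure-advection estimate x/v = 305 d).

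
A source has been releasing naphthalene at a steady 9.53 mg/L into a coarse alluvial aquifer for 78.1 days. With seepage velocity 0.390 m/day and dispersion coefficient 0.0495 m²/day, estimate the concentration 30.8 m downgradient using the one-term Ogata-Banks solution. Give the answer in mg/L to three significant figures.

4.30 mg/L

For a continuous step input, C/C₀ ≈ ½·erfc((x−vt)/(2√(Dt))).
vt = 0.390 × 78.1 = 30.459 m and 2√(Dt) = 2√(0.0495 × 78.1) = 3.932 m.
Argument (x−vt)/(2√(Dt)) = (30.8 − 30.459)/3.932 = 0.08672; ½·erfc(0.08672) = 0.4512.
C = 9.53 × 0.4512 = 4.30 mg/L.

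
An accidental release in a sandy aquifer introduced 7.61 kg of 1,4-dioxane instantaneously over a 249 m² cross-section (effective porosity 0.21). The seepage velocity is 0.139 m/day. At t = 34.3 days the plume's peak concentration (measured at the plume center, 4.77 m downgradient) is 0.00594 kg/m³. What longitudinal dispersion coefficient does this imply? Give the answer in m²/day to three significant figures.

At the plume center C_max = M/(n_e·A·√(4πDt)), so D = M²/(4πt·(n_e·A·C_max)²).
n_e·A·C_max = 0.21 × 249 × 0.00594 = 0.3106 kg/m.
D = 7.61²/(4π × 34.3 × 0.3106²) = 1.39 m²/day.

1.39 m²/day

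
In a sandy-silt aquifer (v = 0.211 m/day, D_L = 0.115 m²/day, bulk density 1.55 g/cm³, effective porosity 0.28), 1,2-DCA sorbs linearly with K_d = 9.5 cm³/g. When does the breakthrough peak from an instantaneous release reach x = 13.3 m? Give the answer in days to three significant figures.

Retardation factor R = 1 + ρ_b·K_d/n = 1 + 1.55 × 9.5/0.28 = 53.59.
Sorption retards both mechanisms: v_R = v/R = 0.003937 m/day, D_R = D/R = 0.002146 m²/day.
Peak time from v_R²t² + 2D_R t − x² = 0: t = (√(D_R² + v_R²x²) − D_R)/v_R².
√(D_R² + v_R²x²) = √(0.002146² + 0.003937² × 13.3²) = 0.05241; v_R² = 1.550e-05.
t = (0.05241 − 0.002146)/1.550e-05 = 3240 days.

3240 days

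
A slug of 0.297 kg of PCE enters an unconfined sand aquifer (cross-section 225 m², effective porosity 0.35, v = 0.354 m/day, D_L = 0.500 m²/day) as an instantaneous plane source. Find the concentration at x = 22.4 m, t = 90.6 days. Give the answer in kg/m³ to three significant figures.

9.43e-05 kg/m³

For an instantaneous plane source, C(x,t) = M/(n_e·A·√(4πDt)) · exp(−(x−vt)²/(4Dt)), with n_e·A the pore (flow) area.
Plume center vt = 0.354 × 90.6 = 32.0724 m, so the well at 22.4 m is 9.6724 m upgradient of the peak.
√(4πDt) = 23.86 m, giving peak height M/(n_e·A·√(4πDt)) = 0.297/(0.35 × 225 × 23.86) = 0.0001581 kg/m³.
(x−vt)²/(4Dt) = (-9.6724)²/(4 × 0.500 × 90.6) = 0.5163; exp(−0.5163) = 0.5967.
C = 0.0001581 × 0.5967 = 9.43e-05 kg/m³.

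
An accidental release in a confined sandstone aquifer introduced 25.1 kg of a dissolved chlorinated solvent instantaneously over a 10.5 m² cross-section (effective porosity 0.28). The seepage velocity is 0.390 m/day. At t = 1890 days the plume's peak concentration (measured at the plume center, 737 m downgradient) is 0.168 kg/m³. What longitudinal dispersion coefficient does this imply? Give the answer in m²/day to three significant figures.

0.109 m²/day

At the plume center C_max = M/(n_e·A·√(4πDt)), so D = M²/(4πt·(n_e·A·C_max)²).
n_e·A·C_max = 0.28 × 10.5 × 0.168 = 0.4939 kg/m.
D = 25.1²/(4π × 1890 × 0.4939²) = 0.109 m²/day.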